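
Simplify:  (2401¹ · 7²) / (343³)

7^(-3)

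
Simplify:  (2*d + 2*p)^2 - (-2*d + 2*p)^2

Binomially expand both and collect terms in (2*p), (2*d).

16*d*p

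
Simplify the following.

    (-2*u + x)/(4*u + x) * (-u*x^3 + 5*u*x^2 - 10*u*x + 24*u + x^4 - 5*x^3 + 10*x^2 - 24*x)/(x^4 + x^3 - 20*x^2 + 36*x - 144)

Factor: -u*x^3 + 5*u*x^2 - 10*u*x + 24*u + x^4 - 5*x^3 + 10*x^2 - 24*x = (-u + x)*(x - 4)*(x^2 - x + 6);  x^4 + x^3 - 20*x^2 + 36*x - 144 = (x + 6)*(x - 4)*(x^2 - x + 6)
Cancel the common factors (x^2 - x + 6), (x - 4).

(2*u^2 - 3*u*x + x^2)/(4*u*x + 24*u + x^2 + 6*x)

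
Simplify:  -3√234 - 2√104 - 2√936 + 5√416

-5*√26

3√234 = 9*√26; 2√104 = 4*√26; 2√936 = 12*√26; 5√416 = 20*√26
Combine: (-9 - 4 - 12 + 20)·√26 = -5*√26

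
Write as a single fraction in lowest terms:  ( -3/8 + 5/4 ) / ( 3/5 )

35/24

Numerator: -3/8 + 5/4 = 7/8
Denominator: 3/5 = 3/5
Divide: (7/8) · (5/3) = 35/24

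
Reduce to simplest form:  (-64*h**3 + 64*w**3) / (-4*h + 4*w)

16*h**2 + 16*h*w + 16*w**2

Apply the difference-of-cubes factorisation and cancel (-4*h + 4*w).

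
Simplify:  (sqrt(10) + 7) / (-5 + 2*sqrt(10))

(55 + 19*sqrt(10))/15

Multiply numerator and denominator by -2*sqrt(10) - 5.
Denominator becomes -15; numerator becomes -19*sqrt(10) - 55.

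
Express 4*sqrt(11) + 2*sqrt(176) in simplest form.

12*sqrt(11)

4*sqrt(11) = 4*sqrt(11); 2*sqrt(176) = 8*sqrt(11)
Combine: (4 + 8)·sqrt(11) = 12*sqrt(11)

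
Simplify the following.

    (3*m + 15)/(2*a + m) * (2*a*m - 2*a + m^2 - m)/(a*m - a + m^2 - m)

(3*m + 15)/(a + m)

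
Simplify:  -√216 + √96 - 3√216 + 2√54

√216 = 6*√6; √96 = 4*√6; 3√216 = 18*√6; 2√54 = 6*√6
Combine: (-6 + 4 - 18 + 6)·√6 = -14*√6

-14*√6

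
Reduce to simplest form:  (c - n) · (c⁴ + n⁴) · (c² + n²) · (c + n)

(c+n)(c-n) = c² - n²; continue pairing.

c⁸ - n⁸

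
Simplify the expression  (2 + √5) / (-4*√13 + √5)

Multiply numerator and denominator by √5 + 4*√13.
Denominator becomes -203; numerator becomes 2*√5 + 5 + 8*√13 + 4*√65.

(-4*√65 - 8*√13 - 5 - 2*√5)/203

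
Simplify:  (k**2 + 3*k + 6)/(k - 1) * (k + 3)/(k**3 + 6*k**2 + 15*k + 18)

1/(k - 1)

Factor: k**3 + 6*k**2 + 15*k + 18 = (k**2 + 3*k + 6)*(k + 3)
Cancel the common factors (k**2 + 3*k + 6), (k + 3).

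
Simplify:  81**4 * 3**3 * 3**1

81**4 = 3**16; 3**3 = 3**3; 3**1 = 3**1
Combine exponents: 3**20

3**20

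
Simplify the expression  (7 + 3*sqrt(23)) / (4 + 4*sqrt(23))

(2*sqrt(23) + 31)/44

Multiply numerator and denominator by -4*sqrt(23) + 4.
Denominator becomes -352; numerator becomes -248 - 16*sqrt(23).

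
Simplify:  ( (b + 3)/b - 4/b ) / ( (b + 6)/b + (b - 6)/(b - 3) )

(b² - 4*b + 3)/(2*b² - 3*b - 18)

Numerator: (b + 3)/b - 4/b = (b - 1)/b
Denominator: (b + 6)/b + (b - 6)/(b - 3) = (2*b² - 3*b - 18)/(b² - 3*b)
Divide: ((b - 1)/b) · ((b² - 3*b)/(2*b² - 3*b - 18)) = (b² - 4*b + 3)/(2*b² - 3*b - 18)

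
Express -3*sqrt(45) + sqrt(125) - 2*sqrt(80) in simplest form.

3*sqrt(45) = 9*sqrt(5); sqrt(125) = 5*sqrt(5); 2*sqrt(80) = 8*sqrt(5)
Combine: (-9 + 5 - 8)·sqrt(5) = -12*sqrt(5)

-12*sqrt(5)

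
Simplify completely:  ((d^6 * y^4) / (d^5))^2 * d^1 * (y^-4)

Inside the bracket: d^1 * y^4
Raise to the power 2: d^2 * y^8
Multiply by d^1 * (y^-4): add exponents.

d^3*y^4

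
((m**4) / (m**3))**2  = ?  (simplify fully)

m**2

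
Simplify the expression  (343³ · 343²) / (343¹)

7^12

343³ = 7^9; 343² = 7^6; 343¹ = 7^3
Combine exponents: 7^12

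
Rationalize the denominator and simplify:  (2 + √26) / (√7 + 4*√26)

Multiply numerator and denominator by -√7 + 4*√26.
Denominator becomes 409; numerator becomes -√182 - 2*√7 + 8*√26 + 104.

(-√182 - 2*√7 + 8*√26 + 104)/409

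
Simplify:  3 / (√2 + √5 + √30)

Group as (√5 + √30) + √2; multiply by (√5 + √30) - √2, then rationalise the remaining surd.

(-27*√5 - 33*√2 + 20*√3 + 23*√30)/163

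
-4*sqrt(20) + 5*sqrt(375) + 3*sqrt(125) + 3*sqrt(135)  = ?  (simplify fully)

7*sqrt(5) + 34*sqrt(15)

4*sqrt(20) = 8*sqrt(5); 5*sqrt(375) = 25*sqrt(15); 3*sqrt(125) = 15*sqrt(5); 3*sqrt(135) = 9*sqrt(15)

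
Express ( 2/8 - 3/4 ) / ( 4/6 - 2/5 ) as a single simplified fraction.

Numerator: 2/8 - 3/4 = -1/2
Denominator: 4/6 - 2/5 = 4/15
Divide: (-1/2) · (15/4) = -15/8

-15/8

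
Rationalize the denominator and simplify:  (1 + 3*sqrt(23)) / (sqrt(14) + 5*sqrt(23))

Multiply numerator and denominator by -sqrt(14) + 5*sqrt(23).
Denominator becomes 561; numerator becomes -3*sqrt(322) - sqrt(14) + 5*sqrt(23) + 345.

(-3*sqrt(322) - sqrt(14) + 5*sqrt(23) + 345)/561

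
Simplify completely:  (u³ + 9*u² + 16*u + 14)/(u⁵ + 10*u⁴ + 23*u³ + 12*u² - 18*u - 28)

1/(u² + u - 2)

Factor: u³ + 9*u² + 16*u + 14 = (u² + 2*u + 2)·(u + 7);  u⁵ + 10*u⁴ + 23*u³ + 12*u² - 18*u - 28 = (u + 7)·(u - 1)·(u + 2)·(u² + 2*u + 2)
Cancel the common factors (u² + 2*u + 2), (u + 7).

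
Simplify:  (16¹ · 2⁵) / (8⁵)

16¹ = 2^4; 2⁵ = 2^5; 8⁵ = 2^15
Combine exponents: 2^(-6)

2^(-6)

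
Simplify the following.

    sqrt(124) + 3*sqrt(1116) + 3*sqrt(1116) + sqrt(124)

sqrt(124) = 2*sqrt(31); 3*sqrt(1116) = 18*sqrt(31); 3*sqrt(1116) = 18*sqrt(31); sqrt(124) = 2*sqrt(31)
Combine: (2 + 18 + 18 + 2)·sqrt(31) = 40*sqrt(31)

40*sqrt(31)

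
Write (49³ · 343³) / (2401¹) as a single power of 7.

49³ = 7^6; 343³ = 7^9; 2401¹ = 7^4
Combine exponents: 7^11

7^11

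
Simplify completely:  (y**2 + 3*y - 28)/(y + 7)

Factor: y**2 + 3*y - 28 = (y - 4)*(y + 7)
Cancel the common factor (y + 7).

y - 4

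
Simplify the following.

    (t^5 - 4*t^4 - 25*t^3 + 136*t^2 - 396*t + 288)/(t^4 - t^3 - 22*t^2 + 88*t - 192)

Factor: t^5 - 4*t^4 - 25*t^3 + 136*t^2 - 396*t + 288 = (t^2 - 3*t + 8)*(t - 6)*(t + 6)*(t - 1);  t^4 - t^3 - 22*t^2 + 88*t - 192 = (t^2 - 3*t + 8)*(t - 4)*(t + 6)
Cancel the common factors (t^2 - 3*t + 8), (t + 6).

(t^2 - 7*t + 6)/(t - 4)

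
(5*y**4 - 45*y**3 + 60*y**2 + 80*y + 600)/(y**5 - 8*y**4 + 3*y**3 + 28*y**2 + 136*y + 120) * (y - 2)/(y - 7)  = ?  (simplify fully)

Factor: 5*y**4 - 45*y**3 + 60*y**2 + 80*y + 600 = 5*(y - 5)*(y**2 + 2*y + 4)*(y - 6);  y**5 - 8*y**4 + 3*y**3 + 28*y**2 + 136*y + 120 = (y - 6)*(y - 5)*(y + 1)*(y**2 + 2*y + 4)
Cancel the common factors (y**2 + 2*y + 4), (y - 5), (y - 6).

(5*y - 10)/(y**2 - 6*y - 7)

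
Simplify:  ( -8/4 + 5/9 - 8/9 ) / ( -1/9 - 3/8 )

24/5

Numerator: -8/4 + 5/9 - 8/9 = -7/3
Denominator: -1/9 - 3/8 = -35/72
Divide: (-7/3) · (-72/35) = 24/5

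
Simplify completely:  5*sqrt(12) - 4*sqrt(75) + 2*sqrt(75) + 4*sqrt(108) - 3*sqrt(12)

18*sqrt(3)

5*sqrt(12) = 10*sqrt(3); 4*sqrt(75) = 20*sqrt(3); 2*sqrt(75) = 10*sqrt(3); 4*sqrt(108) = 24*sqrt(3); 3*sqrt(12) = 6*sqrt(3)
Combine: (10 - 20 + 10 + 24 - 6)·sqrt(3) = 18*sqrt(3)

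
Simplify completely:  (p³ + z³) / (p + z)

p² - p*z + z²

Apply the sum-of-cubes factorisation and cancel (p + z).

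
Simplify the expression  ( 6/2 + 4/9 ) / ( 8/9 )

Numerator: 6/2 + 4/9 = 31/9
Denominator: 8/9 = 8/9
Divide: (31/9) · (9/8) = 31/8

31/8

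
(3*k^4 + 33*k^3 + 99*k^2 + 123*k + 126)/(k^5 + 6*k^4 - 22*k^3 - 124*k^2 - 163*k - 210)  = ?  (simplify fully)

3/(k - 5)

Factor: 3*k^4 + 33*k^3 + 99*k^2 + 123*k + 126 = 3*(k^2 + k + 2)*(k + 7)*(k + 3);  k^5 + 6*k^4 - 22*k^3 - 124*k^2 - 163*k - 210 = (k^2 + k + 2)*(k + 3)*(k - 5)*(k + 7)
Cancel the common factors (k^2 + k + 2), (k + 3), (k + 7).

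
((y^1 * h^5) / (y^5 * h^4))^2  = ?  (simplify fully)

Inside the bracket: (y^-4) * h^1
Raise to the power 2: (y^-8) * h^2

h^2/y^8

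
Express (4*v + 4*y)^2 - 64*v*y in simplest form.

After expansion: 16*v^2 - 32*v*y + 16*y^2 — a perfect-square trinomial.

16*(v - y)^2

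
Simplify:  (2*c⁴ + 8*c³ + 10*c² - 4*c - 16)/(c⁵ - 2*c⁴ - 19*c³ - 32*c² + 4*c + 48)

Factor: 2*c⁴ + 8*c³ + 10*c² - 4*c - 16 = 2·(c + 2)·(c - 1)·(c² + 3*c + 4);  c⁵ - 2*c⁴ - 19*c³ - 32*c² + 4*c + 48 = (c² + 3*c + 4)·(c - 6)·(c - 1)·(c + 2)
Cancel the common factors (c² + 3*c + 4), (c - 1), (c + 2).

2/(c - 6)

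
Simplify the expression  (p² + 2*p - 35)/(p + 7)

p - 5

Factor: p² + 2*p - 35 = (p - 5)·(p + 7)
Cancel the common factor (p + 7).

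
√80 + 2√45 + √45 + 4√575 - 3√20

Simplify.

√80 = 4*√5; 2√45 = 6*√5; √45 = 3*√5; 4√575 = 20*√23; 3√20 = 6*√5

7*√5 + 20*√23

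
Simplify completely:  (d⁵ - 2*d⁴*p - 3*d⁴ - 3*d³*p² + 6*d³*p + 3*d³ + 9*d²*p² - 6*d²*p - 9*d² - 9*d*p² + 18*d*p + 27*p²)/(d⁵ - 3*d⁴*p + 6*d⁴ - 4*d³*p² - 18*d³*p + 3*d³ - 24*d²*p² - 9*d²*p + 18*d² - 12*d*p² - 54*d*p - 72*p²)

(-d² + 3*d*p + 3*d - 9*p)/(-d² + 4*d*p - 6*d + 24*p)

Factor: d⁵ - 2*d⁴*p - 3*d⁴ - 3*d³*p² + 6*d³*p + 3*d³ + 9*d²*p² - 6*d²*p - 9*d² - 9*d*p² + 18*d*p + 27*p² = (d - 3*p)·(d² + 3)·(d - 3)·(d + p);  d⁵ - 3*d⁴*p + 6*d⁴ - 4*d³*p² - 18*d³*p + 3*d³ - 24*d²*p² - 9*d²*p + 18*d² - 12*d*p² - 54*d*p - 72*p² = (d + p)·(d² + 3)·(d + 6)·(d - 4*p)
Cancel the common factors (d² + 3), (d + p).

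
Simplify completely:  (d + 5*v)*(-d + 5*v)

-d^2 + 25*v^2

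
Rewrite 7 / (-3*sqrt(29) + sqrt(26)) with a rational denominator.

Multiply numerator and denominator by sqrt(26) + 3*sqrt(29).
Denominator becomes -235; numerator becomes 7*sqrt(26) + 21*sqrt(29).

(-21*sqrt(29) - 7*sqrt(26))/235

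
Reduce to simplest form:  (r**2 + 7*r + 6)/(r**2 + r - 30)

(r + 1)/(r - 5)

Factor: r**2 + 7*r + 6 = (r + 6)*(r + 1);  r**2 + r - 30 = (r + 6)*(r - 5)
Cancel the common factor (r + 6).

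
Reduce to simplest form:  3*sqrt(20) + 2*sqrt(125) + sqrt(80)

3*sqrt(20) = 6*sqrt(5); 2*sqrt(125) = 10*sqrt(5); sqrt(80) = 4*sqrt(5)
Combine: (6 + 10 + 4)·sqrt(5) = 20*sqrt(5)

20*sqrt(5)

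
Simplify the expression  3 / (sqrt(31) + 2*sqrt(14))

(-3*sqrt(31) + 6*sqrt(14))/25

Multiply numerator and denominator by -2*sqrt(14) + sqrt(31).
Denominator becomes -25; numerator becomes -6*sqrt(14) + 3*sqrt(31).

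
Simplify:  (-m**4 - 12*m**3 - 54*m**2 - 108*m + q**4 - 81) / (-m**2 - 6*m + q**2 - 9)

m**2 + 6*m + q**2 + 9

-m**4 - 12*m**3 - 54*m**2 - 108*m + q**4 - 81 factors as (-m + q - 3)*(m + q + 3)*(m**2 + 6*m + q**2 + 9).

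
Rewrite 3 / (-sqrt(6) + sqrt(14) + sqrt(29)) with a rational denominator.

Group as (sqrt(14) + sqrt(29)) - sqrt(6); multiply by (sqrt(14) + sqrt(29)) + sqrt(6), then rationalise the remaining surd.

(-37*sqrt(6) - 9*sqrt(29) + 21*sqrt(14) + 4*sqrt(609))/85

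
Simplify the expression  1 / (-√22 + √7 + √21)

(-3*√22 + 4*√21 + 18*√7 + 7*√66)/276

Group as (√7 + √21) - √22; multiply by (√7 + √21) + √22, then rationalise the remaining surd.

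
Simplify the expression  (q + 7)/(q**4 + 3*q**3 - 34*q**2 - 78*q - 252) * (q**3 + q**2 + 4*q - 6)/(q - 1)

1/(q - 6)

Factor: q**4 + 3*q**3 - 34*q**2 - 78*q - 252 = (q + 7)*(q - 6)*(q**2 + 2*q + 6);  q**3 + q**2 + 4*q - 6 = (q**2 + 2*q + 6)*(q - 1)
Cancel the common factors (q**2 + 2*q + 6), (q - 1), (q + 7).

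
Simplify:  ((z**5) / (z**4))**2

z**2

Inside the bracket: z**1
Raise to the power 2: z**2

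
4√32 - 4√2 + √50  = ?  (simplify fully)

4√32 = 16*√2; 4√2 = 4*√2; √50 = 5*√2
Combine: (16 - 4 + 5)·√2 = 17*√2

17*√2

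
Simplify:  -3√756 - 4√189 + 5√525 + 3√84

√21

3√756 = 18*√21; 4√189 = 12*√21; 5√525 = 25*√21; 3√84 = 6*√21
Combine: (-18 - 12 + 25 + 6)·√21 = √21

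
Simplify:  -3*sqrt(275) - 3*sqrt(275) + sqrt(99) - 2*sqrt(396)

3*sqrt(275) = 15*sqrt(11); 3*sqrt(275) = 15*sqrt(11); sqrt(99) = 3*sqrt(11); 2*sqrt(396) = 12*sqrt(11)
Combine: (-15 - 15 + 3 - 12)·sqrt(11) = -39*sqrt(11)

-39*sqrt(11)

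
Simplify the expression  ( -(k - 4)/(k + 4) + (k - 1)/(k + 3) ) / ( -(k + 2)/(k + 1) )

(-4*k - 4)/(k^2 + 7*k + 12)

Numerator: -(k - 4)/(k + 4) + (k - 1)/(k + 3) = (4*k + 8)/(k^2 + 7*k + 12)
Denominator: -(k + 2)/(k + 1) = (-k - 2)/(k + 1)
Divide: ((4*k + 8)/(k^2 + 7*k + 12)) · ((k + 1)/(-k - 2)) = (-4*k - 4)/(k^2 + 7*k + 12)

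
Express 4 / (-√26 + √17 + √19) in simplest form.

Group as (√17 + √19) - √26; multiply by (√17 + √19) + √26, then rationalise the remaining surd.

(-5*√26 + 12*√19 + 14*√17 + √8398)/149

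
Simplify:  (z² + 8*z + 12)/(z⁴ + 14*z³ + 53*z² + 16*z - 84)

Factor: z² + 8*z + 12 = (z + 2)·(z + 6);  z⁴ + 14*z³ + 53*z² + 16*z - 84 = (z + 2)·(z + 6)·(z + 7)·(z - 1)
Cancel the common factors (z + 2), (z + 6).

1/(z² + 6*z - 7)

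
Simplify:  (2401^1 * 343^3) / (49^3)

2401^1 = 7^4; 343^3 = 7^9; 49^3 = 7^6
Combine exponents: 7^7

7^7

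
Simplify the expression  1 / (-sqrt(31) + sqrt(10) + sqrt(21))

Group as (sqrt(10) + sqrt(21)) - sqrt(31); multiply by (sqrt(10) + sqrt(21)) + sqrt(31), then rationalise the remaining surd.

(10*sqrt(21) + 21*sqrt(10) + sqrt(6510))/420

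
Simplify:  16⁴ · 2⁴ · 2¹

2^21

16⁴ = 2^16; 2⁴ = 2^4; 2¹ = 2^1
Combine exponents: 2^21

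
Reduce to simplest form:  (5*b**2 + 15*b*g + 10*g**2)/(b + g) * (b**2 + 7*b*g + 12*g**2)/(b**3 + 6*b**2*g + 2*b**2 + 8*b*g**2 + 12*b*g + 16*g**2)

Factor: 5*b**2 + 15*b*g + 10*g**2 = 5*(b + g)*(b + 2*g);  b**2 + 7*b*g + 12*g**2 = (b + 4*g)*(b + 3*g);  b**3 + 6*b**2*g + 2*b**2 + 8*b*g**2 + 12*b*g + 16*g**2 = (b + 2)*(b + 2*g)*(b + 4*g)
Cancel the common factors (b + 4*g), (b + 2*g), (b + g).

(5*b + 15*g)/(b + 2)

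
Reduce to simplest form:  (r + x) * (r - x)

r^2 - x^2

Pair the conjugate factors: (r+x)(r-x) = r^2 - x^2.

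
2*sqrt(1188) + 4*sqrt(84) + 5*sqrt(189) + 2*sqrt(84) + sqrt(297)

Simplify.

15*sqrt(33) + 27*sqrt(21)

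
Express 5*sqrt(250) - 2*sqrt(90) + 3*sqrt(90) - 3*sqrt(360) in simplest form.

5*sqrt(250) = 25*sqrt(10); 2*sqrt(90) = 6*sqrt(10); 3*sqrt(90) = 9*sqrt(10); 3*sqrt(360) = 18*sqrt(10)
Combine: (25 - 6 + 9 - 18)·sqrt(10) = 10*sqrt(10)

10*sqrt(10)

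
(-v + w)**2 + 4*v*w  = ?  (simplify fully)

(v + w)**2

After expansion: v**2 + 2*v*w + w**2 — a perfect-square trinomial.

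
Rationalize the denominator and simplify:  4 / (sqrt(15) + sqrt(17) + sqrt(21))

(-24*sqrt(595) + 44*sqrt(21) + 76*sqrt(17) + 92*sqrt(15))/899

Group as (sqrt(15) + sqrt(21)) + sqrt(17); multiply by (sqrt(15) + sqrt(21)) - sqrt(17), then rationalise the remaining surd.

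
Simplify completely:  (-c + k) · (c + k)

-c² + k²

Telescope via difference of squares: (k+c)(k-c) = -c² + k².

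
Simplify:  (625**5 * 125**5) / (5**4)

625**5 = 5**20; 125**5 = 5**15; 5**4 = 5**4
Combine exponents: 5**31

5**31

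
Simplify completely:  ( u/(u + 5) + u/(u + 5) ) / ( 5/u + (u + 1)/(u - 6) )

(2*u^3 - 12*u^2)/(u^3 + 11*u^2 - 150)

Numerator: u/(u + 5) + u/(u + 5) = 2*u/(u + 5)
Denominator: 5/u + (u + 1)/(u - 6) = (u^2 + 6*u - 30)/(u^2 - 6*u)
Divide: (2*u/(u + 5)) · ((u^2 - 6*u)/(u^2 + 6*u - 30)) = (2*u^3 - 12*u^2)/(u^3 + 11*u^2 - 150)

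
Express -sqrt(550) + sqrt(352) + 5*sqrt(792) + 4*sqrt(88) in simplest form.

37*sqrt(22)

sqrt(550) = 5*sqrt(22); sqrt(352) = 4*sqrt(22); 5*sqrt(792) = 30*sqrt(22); 4*sqrt(88) = 8*sqrt(22)
Combine: (-5 + 4 + 30 + 8)·sqrt(22) = 37*sqrt(22)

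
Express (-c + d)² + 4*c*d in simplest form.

Expand the square and combine the 4*c*d term.

(c + d)²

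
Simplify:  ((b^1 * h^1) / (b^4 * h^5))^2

Inside the bracket: (b^-3) * (h^-4)
Raise to the power 2: (b^-6) * (h^-8)

1/(b^6*h^8)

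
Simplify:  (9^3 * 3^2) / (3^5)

9^3 = 3^6; 3^2 = 3^2; 3^5 = 3^5
Combine exponents: 3^3

3^3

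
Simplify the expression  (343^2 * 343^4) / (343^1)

343^2 = 7^6; 343^4 = 7^12; 343^1 = 7^3
Combine exponents: 7^15

7^15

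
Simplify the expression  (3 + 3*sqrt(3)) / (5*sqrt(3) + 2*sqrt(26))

Multiply numerator and denominator by -2*sqrt(26) + 5*sqrt(3).
Denominator becomes -29; numerator becomes -6*sqrt(78) - 6*sqrt(26) + 15*sqrt(3) + 45.

(-45 - 15*sqrt(3) + 6*sqrt(26) + 6*sqrt(78))/29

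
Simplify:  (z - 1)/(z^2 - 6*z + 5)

1/(z - 5)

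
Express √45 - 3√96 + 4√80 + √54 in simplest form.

√45 = 3*√5; 3√96 = 12*√6; 4√80 = 16*√5; √54 = 3*√6

-9*√6 + 19*√5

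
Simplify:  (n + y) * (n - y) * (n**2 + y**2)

n**4 - y**4

Pair the conjugate factors: (n+y)(n-y) = n**2 - y**2, then repeat with the next factor.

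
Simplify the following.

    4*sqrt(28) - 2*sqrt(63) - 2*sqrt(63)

-4*sqrt(7)

4*sqrt(28) = 8*sqrt(7); 2*sqrt(63) = 6*sqrt(7); 2*sqrt(63) = 6*sqrt(7)
Combine: (8 - 6 - 6)·sqrt(7) = -4*sqrt(7)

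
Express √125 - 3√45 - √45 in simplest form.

-7*√5

√125 = 5*√5; 3√45 = 9*√5; √45 = 3*√5
Combine: (5 - 9 - 3)·√5 = -7*√5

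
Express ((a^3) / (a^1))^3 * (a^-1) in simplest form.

Inside the bracket: a^2
Raise to the power 3: a^6
Multiply by (a^-1): add exponents.

a^5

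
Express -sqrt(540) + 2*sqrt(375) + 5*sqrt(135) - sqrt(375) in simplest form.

sqrt(540) = 6*sqrt(15); 2*sqrt(375) = 10*sqrt(15); 5*sqrt(135) = 15*sqrt(15); sqrt(375) = 5*sqrt(15)
Combine: (-6 + 10 + 15 - 5)·sqrt(15) = 14*sqrt(15)

14*sqrt(15)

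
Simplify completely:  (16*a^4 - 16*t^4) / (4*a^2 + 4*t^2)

4*a^2 - 4*t^2

16*a^4 - 16*t^4 factors as -16*(-a + t)*(a + t)*(a^2 + t^2).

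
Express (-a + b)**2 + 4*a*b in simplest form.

(a + b)**2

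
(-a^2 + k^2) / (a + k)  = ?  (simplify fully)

Difference of squares: factor out (a + k).

-a + k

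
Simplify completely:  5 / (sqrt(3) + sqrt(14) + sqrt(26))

Group as (sqrt(14) + sqrt(26)) + sqrt(3); multiply by (sqrt(14) + sqrt(26)) - sqrt(3), then rationalise the remaining surd.

(-20*sqrt(273) - 45*sqrt(26) + 75*sqrt(14) + 185*sqrt(3))/87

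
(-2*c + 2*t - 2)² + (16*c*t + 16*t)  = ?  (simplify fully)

4*(c + t + 1)²

After expansion: 4*c² + 8*c*t + 8*c + 4*t² + 8*t + 4 — a perfect-square trinomial.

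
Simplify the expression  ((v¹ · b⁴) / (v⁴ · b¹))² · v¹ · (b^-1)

b⁵/v⁵

Inside the bracket: (v^-3) · b³
Raise to the power 2: (v^-6) · b⁶
Multiply by v¹ · (b^-1): add exponents.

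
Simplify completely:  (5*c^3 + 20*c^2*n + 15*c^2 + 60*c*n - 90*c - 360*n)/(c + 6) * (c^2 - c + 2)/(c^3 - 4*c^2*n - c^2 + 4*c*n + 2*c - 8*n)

(5*c^2 + 20*c*n - 15*c - 60*n)/(c - 4*n)

Factor: 5*c^3 + 20*c^2*n + 15*c^2 + 60*c*n - 90*c - 360*n = 5*(c - 3)*(c + 4*n)*(c + 6);  c^3 - 4*c^2*n - c^2 + 4*c*n + 2*c - 8*n = (c^2 - c + 2)*(c - 4*n)
Cancel the common factors (c^2 - c + 2), (c + 6).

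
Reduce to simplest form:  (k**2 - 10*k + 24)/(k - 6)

Factor: k**2 - 10*k + 24 = (k - 6)*(k - 4)
Cancel the common factor (k - 6).

k - 4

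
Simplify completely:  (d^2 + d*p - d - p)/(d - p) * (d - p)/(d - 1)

d + p

Factor: d^2 + d*p - d - p = (d - 1)*(d + p)
Cancel the common factors (d - p), (d - 1).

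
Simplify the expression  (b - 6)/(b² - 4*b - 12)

Factor: b² - 4*b - 12 = (b - 6)·(b + 2)
Cancel the common factor (b - 6).

1/(b + 2)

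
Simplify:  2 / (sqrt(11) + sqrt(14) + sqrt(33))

(-11*sqrt(42) - 4*sqrt(33) + 15*sqrt(14) + 18*sqrt(11))/138

Group as (sqrt(14) + sqrt(33)) + sqrt(11); multiply by (sqrt(14) + sqrt(33)) - sqrt(11), then rationalise the remaining surd.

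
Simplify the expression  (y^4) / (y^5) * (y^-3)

y^(-4)

Quotient: (y^-1)
Multiply by (y^-3): add exponents.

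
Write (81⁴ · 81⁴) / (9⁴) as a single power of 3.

81⁴ = 3^16; 81⁴ = 3^16; 9⁴ = 3^8
Combine exponents: 3^24

3^24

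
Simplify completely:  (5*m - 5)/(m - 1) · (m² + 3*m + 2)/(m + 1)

Factor: 5*m - 5 = 5·(m - 1);  m² + 3*m + 2 = (m + 2)·(m + 1)
Cancel the common factors (m + 1), (m - 1).

5*m + 10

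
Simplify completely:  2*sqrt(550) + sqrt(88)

2*sqrt(550) = 10*sqrt(22); sqrt(88) = 2*sqrt(22)
Combine: (10 + 2)·sqrt(22) = 12*sqrt(22)

12*sqrt(22)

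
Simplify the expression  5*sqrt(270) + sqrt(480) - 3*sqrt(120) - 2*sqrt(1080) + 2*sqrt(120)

5*sqrt(30)

5*sqrt(270) = 15*sqrt(30); sqrt(480) = 4*sqrt(30); 3*sqrt(120) = 6*sqrt(30); 2*sqrt(1080) = 12*sqrt(30); 2*sqrt(120) = 4*sqrt(30)
Combine: (15 + 4 - 6 - 12 + 4)·sqrt(30) = 5*sqrt(30)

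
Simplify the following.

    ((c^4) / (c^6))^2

Inside the bracket: (c^-2)
Raise to the power 2: (c^-4)

c^(-4)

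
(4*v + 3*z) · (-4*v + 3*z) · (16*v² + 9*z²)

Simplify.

Telescope via difference of squares: ((3*z)+(4*v))((3*z)-(4*v)) = -16*v² + 9*z², then repeat with the next factor.

-256*v⁴ + 81*z⁴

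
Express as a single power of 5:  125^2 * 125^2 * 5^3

5^15

125^2 = 5^6; 125^2 = 5^6; 5^3 = 5^3
Combine exponents: 5^15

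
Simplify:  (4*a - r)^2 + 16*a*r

Expanding gives 16*a^2 + 8*a*r + r^2, a perfect square.

(4*a + r)^2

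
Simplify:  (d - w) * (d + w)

d^2 - w^2

(d+w)(d-w) = d^2 - w^2.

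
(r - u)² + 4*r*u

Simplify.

(r + u)²

After expansion: r² + 2*r*u + u² — a perfect-square trinomial.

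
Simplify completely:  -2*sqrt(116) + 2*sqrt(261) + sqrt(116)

4*sqrt(29)

2*sqrt(116) = 4*sqrt(29); 2*sqrt(261) = 6*sqrt(29); sqrt(116) = 2*sqrt(29)
Combine: (-4 + 6 + 2)·sqrt(29) = 4*sqrt(29)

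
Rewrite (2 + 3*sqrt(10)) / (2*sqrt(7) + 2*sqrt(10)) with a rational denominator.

Multiply numerator and denominator by -2*sqrt(7) + 2*sqrt(10).
Denominator becomes 12; numerator becomes -6*sqrt(70) - 4*sqrt(7) + 4*sqrt(10) + 60.

(-3*sqrt(70) - 2*sqrt(7) + 2*sqrt(10) + 30)/6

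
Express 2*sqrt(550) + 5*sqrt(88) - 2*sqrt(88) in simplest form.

16*sqrt(22)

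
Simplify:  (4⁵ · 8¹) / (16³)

2^1

4⁵ = 2^10; 8¹ = 2^3; 16³ = 2^12
Combine exponents: 2^1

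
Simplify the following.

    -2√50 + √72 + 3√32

8*√2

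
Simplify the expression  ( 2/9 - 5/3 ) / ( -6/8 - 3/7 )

Numerator: 2/9 - 5/3 = -13/9
Denominator: -6/8 - 3/7 = -33/28
Divide: (-13/9) · (-28/33) = 364/297

364/297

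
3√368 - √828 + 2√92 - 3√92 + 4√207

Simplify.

3√368 = 12*√23; √828 = 6*√23; 2√92 = 4*√23; 3√92 = 6*√23; 4√207 = 12*√23
Combine: (12 - 6 + 4 - 6 + 12)·√23 = 16*√23

16*√23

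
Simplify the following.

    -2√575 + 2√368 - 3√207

-11*√23

2√575 = 10*√23; 2√368 = 8*√23; 3√207 = 9*√23
Combine: (-10 + 8 - 9)·√23 = -11*√23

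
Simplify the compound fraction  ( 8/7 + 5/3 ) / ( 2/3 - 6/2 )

Numerator: 8/7 + 5/3 = 59/21
Denominator: 2/3 - 6/2 = -7/3
Divide: (59/21) · (-3/7) = -59/49

-59/49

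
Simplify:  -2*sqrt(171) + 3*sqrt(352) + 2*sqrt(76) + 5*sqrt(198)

-2*sqrt(19) + 27*sqrt(22)

2*sqrt(171) = 6*sqrt(19); 3*sqrt(352) = 12*sqrt(22); 2*sqrt(76) = 4*sqrt(19); 5*sqrt(198) = 15*sqrt(22)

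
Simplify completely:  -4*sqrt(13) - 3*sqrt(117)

-13*sqrt(13)

4*sqrt(13) = 4*sqrt(13); 3*sqrt(117) = 9*sqrt(13)
Combine: (-4 - 9)·sqrt(13) = -13*sqrt(13)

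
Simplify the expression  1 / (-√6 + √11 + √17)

(-11*√6 + 6*√11 + √1122)/132

Group as (√11 + √17) - √6; multiply by (√11 + √17) + √6, then rationalise the remaining surd.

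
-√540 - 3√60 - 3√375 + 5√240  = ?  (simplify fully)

√540 = 6*√15; 3√60 = 6*√15; 3√375 = 15*√15; 5√240 = 20*√15
Combine: (-6 - 6 - 15 + 20)·√15 = -7*√15

-7*√15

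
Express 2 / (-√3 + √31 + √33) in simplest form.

Group as (√31 + √33) - √3; multiply by (√31 + √33) + √3, then rationalise the remaining surd.

(-122*√3 + 2*√33 + 10*√31 + 12*√341)/371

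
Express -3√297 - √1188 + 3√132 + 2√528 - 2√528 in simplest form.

-9*√33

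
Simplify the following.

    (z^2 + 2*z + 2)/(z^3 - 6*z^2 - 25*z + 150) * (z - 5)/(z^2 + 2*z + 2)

Factor: z^3 - 6*z^2 - 25*z + 150 = (z + 5)*(z - 6)*(z - 5)
Cancel the common factors (z^2 + 2*z + 2), (z - 5).

1/(z^2 - z - 30)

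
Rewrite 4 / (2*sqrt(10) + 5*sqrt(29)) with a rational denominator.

Multiply numerator and denominator by -2*sqrt(10) + 5*sqrt(29).
Denominator becomes 685; numerator becomes -8*sqrt(10) + 20*sqrt(29).

(-8*sqrt(10) + 20*sqrt(29))/685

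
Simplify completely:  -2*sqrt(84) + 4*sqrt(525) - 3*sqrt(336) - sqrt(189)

2*sqrt(84) = 4*sqrt(21); 4*sqrt(525) = 20*sqrt(21); 3*sqrt(336) = 12*sqrt(21); sqrt(189) = 3*sqrt(21)
Combine: (-4 + 20 - 12 - 3)·sqrt(21) = sqrt(21)

sqrt(21)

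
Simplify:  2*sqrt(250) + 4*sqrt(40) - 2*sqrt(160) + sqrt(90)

2*sqrt(250) = 10*sqrt(10); 4*sqrt(40) = 8*sqrt(10); 2*sqrt(160) = 8*sqrt(10); sqrt(90) = 3*sqrt(10)
Combine: (10 + 8 - 8 + 3)·sqrt(10) = 13*sqrt(10)

13*sqrt(10)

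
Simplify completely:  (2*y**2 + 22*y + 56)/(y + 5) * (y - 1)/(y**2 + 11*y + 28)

(2*y - 2)/(y + 5)

Factor: 2*y**2 + 22*y + 56 = 2*(y + 4)*(y + 7);  y**2 + 11*y + 28 = (y + 7)*(y + 4)
Cancel the common factors (y + 7), (y + 4).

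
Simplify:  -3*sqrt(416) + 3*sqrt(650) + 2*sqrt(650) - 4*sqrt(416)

3*sqrt(416) = 12*sqrt(26); 3*sqrt(650) = 15*sqrt(26); 2*sqrt(650) = 10*sqrt(26); 4*sqrt(416) = 16*sqrt(26)
Combine: (-12 + 15 + 10 - 16)·sqrt(26) = -3*sqrt(26)

-3*sqrt(26)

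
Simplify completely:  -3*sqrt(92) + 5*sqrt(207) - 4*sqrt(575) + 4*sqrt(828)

13*sqrt(23)

3*sqrt(92) = 6*sqrt(23); 5*sqrt(207) = 15*sqrt(23); 4*sqrt(575) = 20*sqrt(23); 4*sqrt(828) = 24*sqrt(23)
Combine: (-6 + 15 - 20 + 24)·sqrt(23) = 13*sqrt(23)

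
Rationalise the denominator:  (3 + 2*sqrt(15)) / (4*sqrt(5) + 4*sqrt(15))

(-10*sqrt(3) - 3*sqrt(5) + 3*sqrt(15) + 30)/40

Multiply numerator and denominator by -4*sqrt(5) + 4*sqrt(15).
Denominator becomes 160; numerator becomes -40*sqrt(3) - 12*sqrt(5) + 12*sqrt(15) + 120.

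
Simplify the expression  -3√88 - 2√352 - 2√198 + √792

3√88 = 6*√22; 2√352 = 8*√22; 2√198 = 6*√22; √792 = 6*√22
Combine: (-6 - 8 - 6 + 6)·√22 = -14*√22

-14*√22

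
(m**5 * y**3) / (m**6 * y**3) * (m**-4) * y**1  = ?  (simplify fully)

Quotient: (m**-1)
Multiply by (m**-4) * y**1: add exponents.

y/m**5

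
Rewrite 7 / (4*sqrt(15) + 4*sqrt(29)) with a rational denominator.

(-sqrt(15) + sqrt(29))/8

Multiply numerator and denominator by -4*sqrt(15) + 4*sqrt(29).
Denominator becomes 224; numerator becomes -28*sqrt(15) + 28*sqrt(29).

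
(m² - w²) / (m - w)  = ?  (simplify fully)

m + w

Factor m^2 - w^2 and cancel (m - w).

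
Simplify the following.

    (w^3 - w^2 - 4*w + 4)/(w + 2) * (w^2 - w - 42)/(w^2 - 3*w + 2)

Factor: w^3 - w^2 - 4*w + 4 = (w + 2)*(w - 1)*(w - 2);  w^2 - w - 42 = (w + 6)*(w - 7);  w^2 - 3*w + 2 = (w - 2)*(w - 1)
Cancel the common factors (w - 1), (w + 2), (w - 2).

w^2 - w - 42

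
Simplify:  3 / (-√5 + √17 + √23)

(-35*√5 - √23 + 11*√17 + 2*√1955)/113

Group as (√17 + √23) - √5; multiply by (√17 + √23) + √5, then rationalise the remaining surd.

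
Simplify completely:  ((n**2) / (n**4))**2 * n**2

Inside the bracket: (n**-2)
Raise to the power 2: (n**-4)
Multiply by n**2: add exponents.

n**(-2)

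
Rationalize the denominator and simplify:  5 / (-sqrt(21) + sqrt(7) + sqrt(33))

(-95*sqrt(21) - 25*sqrt(33) + 235*sqrt(7) + 210*sqrt(11))/563

Group as (sqrt(7) + sqrt(33)) - sqrt(21); multiply by (sqrt(7) + sqrt(33)) + sqrt(21), then rationalise the remaining surd.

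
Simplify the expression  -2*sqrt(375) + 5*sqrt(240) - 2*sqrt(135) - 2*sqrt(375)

-6*sqrt(15)

2*sqrt(375) = 10*sqrt(15); 5*sqrt(240) = 20*sqrt(15); 2*sqrt(135) = 6*sqrt(15); 2*sqrt(375) = 10*sqrt(15)
Combine: (-10 + 20 - 6 - 10)·sqrt(15) = -6*sqrt(15)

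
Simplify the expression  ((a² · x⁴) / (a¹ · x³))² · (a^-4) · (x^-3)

1/(a²*x)

Inside the bracket: a¹ · x¹
Raise to the power 2: a² · x²
Multiply by (a^-4) · (x^-3): add exponents.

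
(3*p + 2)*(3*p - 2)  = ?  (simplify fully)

Difference of squares with P = 3*p, Q = 2.

9*p^2 - 4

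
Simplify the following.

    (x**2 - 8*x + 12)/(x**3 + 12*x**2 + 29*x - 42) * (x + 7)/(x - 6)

Factor: x**2 - 8*x + 12 = (x - 6)*(x - 2);  x**3 + 12*x**2 + 29*x - 42 = (x + 7)*(x - 1)*(x + 6)
Cancel the common factors (x - 6), (x + 7).

(x - 2)/(x**2 + 5*x - 6)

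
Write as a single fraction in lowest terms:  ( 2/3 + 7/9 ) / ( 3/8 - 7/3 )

-104/141

Numerator: 2/3 + 7/9 = 13/9
Denominator: 3/8 - 7/3 = -47/24
Divide: (13/9) · (-24/47) = -104/141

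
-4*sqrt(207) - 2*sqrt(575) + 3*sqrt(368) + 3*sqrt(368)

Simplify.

4*sqrt(207) = 12*sqrt(23); 2*sqrt(575) = 10*sqrt(23); 3*sqrt(368) = 12*sqrt(23); 3*sqrt(368) = 12*sqrt(23)
Combine: (-12 - 10 + 12 + 12)·sqrt(23) = 2*sqrt(23)

2*sqrt(23)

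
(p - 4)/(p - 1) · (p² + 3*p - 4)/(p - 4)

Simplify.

Factor: p² + 3*p - 4 = (p + 4)·(p - 1)
Cancel the common factors (p - 4), (p - 1).

p + 4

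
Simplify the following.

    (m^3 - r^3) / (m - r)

m^2 + m*r + r^2

Apply the difference-of-cubes factorisation and cancel (m - r).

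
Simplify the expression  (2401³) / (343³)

2401³ = 7^12; 343³ = 7^9
Combine exponents: 7^3

7^3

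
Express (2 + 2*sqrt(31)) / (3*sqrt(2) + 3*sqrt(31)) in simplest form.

Multiply numerator and denominator by -3*sqrt(2) + 3*sqrt(31).
Denominator becomes 261; numerator becomes -6*sqrt(62) - 6*sqrt(2) + 6*sqrt(31) + 186.

(-2*sqrt(62) - 2*sqrt(2) + 2*sqrt(31) + 62)/87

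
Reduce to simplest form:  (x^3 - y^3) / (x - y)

Factor as (a-b)(a^2+ab+b^2) with a=x, b=y.

x^2 + x*y + y^2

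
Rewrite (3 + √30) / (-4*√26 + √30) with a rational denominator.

Multiply numerator and denominator by √30 + 4*√26.
Denominator becomes -386; numerator becomes 3*√30 + 30 + 12*√26 + 8*√195.

(-8*√195 - 12*√26 - 30 - 3*√30)/386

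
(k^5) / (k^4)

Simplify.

k

Quotient: k^1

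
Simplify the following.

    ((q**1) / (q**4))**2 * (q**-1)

q**(-7)

Inside the bracket: (q**-3)
Raise to the power 2: (q**-6)
Multiply by (q**-1): add exponents.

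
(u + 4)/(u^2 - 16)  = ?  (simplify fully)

1/(u - 4)

Factor: u^2 - 16 = (u - 4)*(u + 4)
Cancel the common factor (u + 4).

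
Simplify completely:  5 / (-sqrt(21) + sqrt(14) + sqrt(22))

Group as (sqrt(14) + sqrt(22)) - sqrt(21); multiply by (sqrt(14) + sqrt(22)) + sqrt(21), then rationalise the remaining surd.

(-75*sqrt(21) + 65*sqrt(22) + 145*sqrt(14) + 140*sqrt(33))/1007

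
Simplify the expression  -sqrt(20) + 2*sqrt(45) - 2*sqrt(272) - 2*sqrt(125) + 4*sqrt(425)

-6*sqrt(5) + 12*sqrt(17)

sqrt(20) = 2*sqrt(5); 2*sqrt(45) = 6*sqrt(5); 2*sqrt(272) = 8*sqrt(17); 2*sqrt(125) = 10*sqrt(5); 4*sqrt(425) = 20*sqrt(17)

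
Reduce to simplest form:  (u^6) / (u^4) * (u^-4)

Quotient: u^2
Multiply by (u^-4): add exponents.

u^(-2)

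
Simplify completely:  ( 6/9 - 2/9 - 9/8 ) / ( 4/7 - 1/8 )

-343/225

Numerator: 6/9 - 2/9 - 9/8 = -49/72
Denominator: 4/7 - 1/8 = 25/56
Divide: (-49/72) · (56/25) = -343/225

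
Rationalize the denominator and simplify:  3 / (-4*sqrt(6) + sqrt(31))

(-12*sqrt(6) - 3*sqrt(31))/65

Multiply numerator and denominator by sqrt(31) + 4*sqrt(6).
Denominator becomes -65; numerator becomes 3*sqrt(31) + 12*sqrt(6).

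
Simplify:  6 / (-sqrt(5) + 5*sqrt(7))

(3*sqrt(5) + 15*sqrt(7))/85

Multiply numerator and denominator by sqrt(5) + 5*sqrt(7).
Denominator becomes 170; numerator becomes 6*sqrt(5) + 30*sqrt(7).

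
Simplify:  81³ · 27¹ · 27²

81³ = 3^12; 27¹ = 3^3; 27² = 3^6
Combine exponents: 3^21

3^21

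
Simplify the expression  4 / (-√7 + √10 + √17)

(-10*√7 + 7*√10 + √1190)/35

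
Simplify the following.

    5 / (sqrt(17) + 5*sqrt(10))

(-5*sqrt(17) + 25*sqrt(10))/233

Multiply numerator and denominator by -5*sqrt(10) + sqrt(17).
Denominator becomes -233; numerator becomes -25*sqrt(10) + 5*sqrt(17).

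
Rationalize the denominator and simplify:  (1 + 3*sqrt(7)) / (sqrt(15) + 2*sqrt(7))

Multiply numerator and denominator by -sqrt(15) + 2*sqrt(7).
Denominator becomes 13; numerator becomes -3*sqrt(105) - sqrt(15) + 2*sqrt(7) + 42.

(-3*sqrt(105) - sqrt(15) + 2*sqrt(7) + 42)/13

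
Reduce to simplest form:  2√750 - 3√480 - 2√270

2√750 = 10*√30; 3√480 = 12*√30; 2√270 = 6*√30
Combine: (10 - 12 - 6)·√30 = -8*√30

-8*√30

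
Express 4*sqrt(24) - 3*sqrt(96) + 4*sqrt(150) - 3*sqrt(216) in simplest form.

4*sqrt(24) = 8*sqrt(6); 3*sqrt(96) = 12*sqrt(6); 4*sqrt(150) = 20*sqrt(6); 3*sqrt(216) = 18*sqrt(6)
Combine: (8 - 12 + 20 - 18)·sqrt(6) = -2*sqrt(6)

-2*sqrt(6)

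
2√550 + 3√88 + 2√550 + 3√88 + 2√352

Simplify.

2√550 = 10*√22; 3√88 = 6*√22; 2√550 = 10*√22; 3√88 = 6*√22; 2√352 = 8*√22
Combine: (10 + 6 + 10 + 6 + 8)·√22 = 40*√22

40*√22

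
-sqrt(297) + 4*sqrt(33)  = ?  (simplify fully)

sqrt(297) = 3*sqrt(33); 4*sqrt(33) = 4*sqrt(33)
Combine: (-3 + 4)·sqrt(33) = sqrt(33)

sqrt(33)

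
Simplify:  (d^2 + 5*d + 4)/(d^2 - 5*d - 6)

(d + 4)/(d - 6)

Factor: d^2 + 5*d + 4 = (d + 1)*(d + 4);  d^2 - 5*d - 6 = (d + 1)*(d - 6)
Cancel the common factor (d + 1).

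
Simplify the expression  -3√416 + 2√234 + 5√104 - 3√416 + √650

-3*√26

3√416 = 12*√26; 2√234 = 6*√26; 5√104 = 10*√26; 3√416 = 12*√26; √650 = 5*√26
Combine: (-12 + 6 + 10 - 12 + 5)·√26 = -3*√26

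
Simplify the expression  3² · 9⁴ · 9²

3² = 3^2; 9⁴ = 3^8; 9² = 3^4
Combine exponents: 3^14

3^14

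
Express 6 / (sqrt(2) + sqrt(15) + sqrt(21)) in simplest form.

Group as (sqrt(2) + sqrt(15)) + sqrt(21); multiply by (sqrt(2) + sqrt(15)) - sqrt(21), then rationalise the remaining surd.

(-9*sqrt(70) - 6*sqrt(21) + 12*sqrt(15) + 51*sqrt(2))/26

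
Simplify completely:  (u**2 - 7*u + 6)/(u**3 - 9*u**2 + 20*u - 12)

Factor: u**2 - 7*u + 6 = (u - 1)*(u - 6);  u**3 - 9*u**2 + 20*u - 12 = (u - 6)*(u - 2)*(u - 1)
Cancel the common factors (u - 1), (u - 6).

1/(u - 2)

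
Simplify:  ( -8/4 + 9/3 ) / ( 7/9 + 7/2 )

Numerator: -8/4 + 9/3 = 1
Denominator: 7/9 + 7/2 = 77/18
Divide: (1) · (18/77) = 18/77

18/77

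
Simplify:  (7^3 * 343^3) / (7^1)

7^3 = 7^3; 343^3 = 7^9; 7^1 = 7^1
Combine exponents: 7^11

7^11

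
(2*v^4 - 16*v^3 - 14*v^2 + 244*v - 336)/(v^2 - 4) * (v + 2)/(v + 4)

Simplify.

Factor: 2*v^4 - 16*v^3 - 14*v^2 + 244*v - 336 = 2*(v - 7)*(v + 4)*(v - 3)*(v - 2);  v^2 - 4 = (v - 2)*(v + 2)
Cancel the common factors (v + 4), (v + 2), (v - 2).

2*v^2 - 20*v + 42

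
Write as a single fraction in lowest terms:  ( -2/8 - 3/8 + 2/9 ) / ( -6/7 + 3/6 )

Numerator: -2/8 - 3/8 + 2/9 = -29/72
Denominator: -6/7 + 3/6 = -5/14
Divide: (-29/72) · (-14/5) = 203/180

203/180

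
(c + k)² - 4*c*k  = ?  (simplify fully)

(c - k)²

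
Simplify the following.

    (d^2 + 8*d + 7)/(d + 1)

Factor: d^2 + 8*d + 7 = (d + 1)*(d + 7)
Cancel the common factor (d + 1).

d + 7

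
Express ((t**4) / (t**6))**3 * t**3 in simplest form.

Inside the bracket: (t**-2)
Raise to the power 3: (t**-6)
Multiply by t**3: add exponents.

t**(-3)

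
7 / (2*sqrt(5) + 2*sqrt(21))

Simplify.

(-7*sqrt(5) + 7*sqrt(21))/32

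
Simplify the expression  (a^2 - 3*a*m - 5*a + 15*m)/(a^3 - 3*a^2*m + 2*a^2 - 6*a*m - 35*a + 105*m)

1/(a + 7)

Factor: a^2 - 3*a*m - 5*a + 15*m = (a - 5)*(a - 3*m);  a^3 - 3*a^2*m + 2*a^2 - 6*a*m - 35*a + 105*m = (a - 5)*(a - 3*m)*(a + 7)
Cancel the common factors (a - 3*m), (a - 5).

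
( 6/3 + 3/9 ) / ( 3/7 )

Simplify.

Numerator: 6/3 + 3/9 = 7/3
Denominator: 3/7 = 3/7
Divide: (7/3) · (7/3) = 49/9

49/9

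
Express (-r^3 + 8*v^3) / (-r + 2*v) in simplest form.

r^2 + 2*r*v + 4*v^2

Factor as (a-b)(a^2+ab+b^2) with a=(2*v), b=r.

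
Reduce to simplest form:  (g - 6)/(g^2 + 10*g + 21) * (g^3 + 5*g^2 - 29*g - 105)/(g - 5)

Factor: g^2 + 10*g + 21 = (g + 7)*(g + 3);  g^3 + 5*g^2 - 29*g - 105 = (g + 3)*(g - 5)*(g + 7)
Cancel the common factors (g + 7), (g + 3), (g - 5).

g - 6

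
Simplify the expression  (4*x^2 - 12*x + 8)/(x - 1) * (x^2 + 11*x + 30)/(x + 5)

Factor: 4*x^2 - 12*x + 8 = 4*(x - 1)*(x - 2);  x^2 + 11*x + 30 = (x + 5)*(x + 6)
Cancel the common factors (x + 5), (x - 1).

4*x^2 + 16*x - 48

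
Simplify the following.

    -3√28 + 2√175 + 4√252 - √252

3√28 = 6*√7; 2√175 = 10*√7; 4√252 = 24*√7; √252 = 6*√7
Combine: (-6 + 10 + 24 - 6)·√7 = 22*√7

22*√7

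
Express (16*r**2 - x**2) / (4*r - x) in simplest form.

4*r + x

16*r**2 - x**2 factors as -(-4*r + x)*(4*r + x).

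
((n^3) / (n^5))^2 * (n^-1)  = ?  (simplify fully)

n^(-5)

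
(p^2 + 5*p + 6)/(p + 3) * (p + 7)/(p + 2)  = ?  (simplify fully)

p + 7

Factor: p^2 + 5*p + 6 = (p + 3)*(p + 2)
Cancel the common factors (p + 2), (p + 3).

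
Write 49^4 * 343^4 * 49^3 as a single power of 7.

7^26

49^4 = 7^8; 343^4 = 7^12; 49^3 = 7^6
Combine exponents: 7^26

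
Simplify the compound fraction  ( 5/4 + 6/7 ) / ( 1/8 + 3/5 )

590/203

Numerator: 5/4 + 6/7 = 59/28
Denominator: 1/8 + 3/5 = 29/40
Divide: (59/28) · (40/29) = 590/203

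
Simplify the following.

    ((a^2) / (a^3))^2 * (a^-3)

Inside the bracket: (a^-1)
Raise to the power 2: (a^-2)
Multiply by (a^-3): add exponents.

a^(-5)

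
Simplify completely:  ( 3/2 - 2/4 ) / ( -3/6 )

-2

Numerator: 3/2 - 2/4 = 1
Denominator: -3/6 = -1/2
Divide: (1) · (-2) = -2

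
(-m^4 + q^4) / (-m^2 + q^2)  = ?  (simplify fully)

-m^4 + q^4 factors as (-m + q)*(m + q)*(m^2 + q^2).

m^2 + q^2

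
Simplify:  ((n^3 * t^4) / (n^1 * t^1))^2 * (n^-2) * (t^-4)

n^2*t^2

Inside the bracket: n^2 * t^3
Raise to the power 2: n^4 * t^6
Multiply by (n^-2) * (t^-4): add exponents.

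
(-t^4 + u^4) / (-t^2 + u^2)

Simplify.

Difference of fourth powers: factor out (-t^2 + u^2).

t^2 + u^2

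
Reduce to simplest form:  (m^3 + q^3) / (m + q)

Apply the sum-of-cubes factorisation and cancel (m + q).

m^2 - m*q + q^2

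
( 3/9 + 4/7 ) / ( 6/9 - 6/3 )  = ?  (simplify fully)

-19/28

Numerator: 3/9 + 4/7 = 19/21
Denominator: 6/9 - 6/3 = -4/3
Divide: (19/21) · (-3/4) = -19/28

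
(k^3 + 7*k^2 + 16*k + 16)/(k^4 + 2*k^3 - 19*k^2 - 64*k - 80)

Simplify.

Factor: k^3 + 7*k^2 + 16*k + 16 = (k^2 + 3*k + 4)*(k + 4);  k^4 + 2*k^3 - 19*k^2 - 64*k - 80 = (k - 5)*(k + 4)*(k^2 + 3*k + 4)
Cancel the common factors (k^2 + 3*k + 4), (k + 4).

1/(k - 5)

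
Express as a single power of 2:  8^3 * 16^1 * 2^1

2^14

8^3 = 2^9; 16^1 = 2^4; 2^1 = 2^1
Combine exponents: 2^14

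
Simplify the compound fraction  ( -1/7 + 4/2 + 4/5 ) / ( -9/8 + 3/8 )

-124/35

Numerator: -1/7 + 4/2 + 4/5 = 93/35
Denominator: -9/8 + 3/8 = -3/4
Divide: (93/35) · (-4/3) = -124/35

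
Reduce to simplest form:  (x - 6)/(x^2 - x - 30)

Factor: x^2 - x - 30 = (x - 6)*(x + 5)
Cancel the common factor (x - 6).

1/(x + 5)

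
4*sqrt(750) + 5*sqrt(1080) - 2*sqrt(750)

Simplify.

4*sqrt(750) = 20*sqrt(30); 5*sqrt(1080) = 30*sqrt(30); 2*sqrt(750) = 10*sqrt(30)
Combine: (20 + 30 - 10)·sqrt(30) = 40*sqrt(30)

40*sqrt(30)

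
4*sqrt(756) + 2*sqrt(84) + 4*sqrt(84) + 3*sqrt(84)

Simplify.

4*sqrt(756) = 24*sqrt(21); 2*sqrt(84) = 4*sqrt(21); 4*sqrt(84) = 8*sqrt(21); 3*sqrt(84) = 6*sqrt(21)
Combine: (24 + 4 + 8 + 6)·sqrt(21) = 42*sqrt(21)

42*sqrt(21)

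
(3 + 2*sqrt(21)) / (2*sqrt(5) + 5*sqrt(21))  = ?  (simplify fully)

(-4*sqrt(105) - 6*sqrt(5) + 15*sqrt(21) + 210)/505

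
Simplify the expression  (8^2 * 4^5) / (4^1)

2^14

8^2 = 2^6; 4^5 = 2^10; 4^1 = 2^2
Combine exponents: 2^14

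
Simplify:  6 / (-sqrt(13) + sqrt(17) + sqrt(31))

Group as (sqrt(17) + sqrt(31)) - sqrt(13); multiply by (sqrt(17) + sqrt(31)) + sqrt(13), then rationalise the remaining surd.

(-210*sqrt(13) - 6*sqrt(31) + 162*sqrt(17) + 12*sqrt(6851))/883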